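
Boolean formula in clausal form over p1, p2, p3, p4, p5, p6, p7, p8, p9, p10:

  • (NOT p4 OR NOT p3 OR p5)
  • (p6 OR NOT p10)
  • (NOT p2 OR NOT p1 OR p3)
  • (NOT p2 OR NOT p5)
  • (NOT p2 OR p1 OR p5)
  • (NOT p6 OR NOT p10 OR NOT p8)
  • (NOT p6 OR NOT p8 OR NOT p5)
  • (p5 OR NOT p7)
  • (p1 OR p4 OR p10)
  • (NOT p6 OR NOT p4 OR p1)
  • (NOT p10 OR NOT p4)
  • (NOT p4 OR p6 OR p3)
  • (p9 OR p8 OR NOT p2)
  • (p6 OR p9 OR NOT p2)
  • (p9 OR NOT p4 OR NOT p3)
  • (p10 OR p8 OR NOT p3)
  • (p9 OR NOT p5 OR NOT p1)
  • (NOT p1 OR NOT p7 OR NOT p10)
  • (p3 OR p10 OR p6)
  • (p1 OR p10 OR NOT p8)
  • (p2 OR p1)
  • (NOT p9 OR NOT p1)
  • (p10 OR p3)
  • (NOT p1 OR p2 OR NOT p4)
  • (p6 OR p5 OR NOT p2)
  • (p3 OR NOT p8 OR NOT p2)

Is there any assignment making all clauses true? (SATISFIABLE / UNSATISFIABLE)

Pure literal: p7 appears only negated; assign p7 = False.
Try p1 = True.
  then p9 is forced to False.
  then p5 is forced to False.
Set p2 = False and propagate.
  then p4 is forced to False.
Set p3 = True and propagate.
The remaining clauses are satisfied by p6 = False, p8 = True, p10 = False.
Every clause has at least one true literal under this assignment.
So p1=T, p2=F, p3=T, p4=F, p5=F, p6=F, p7=F, p8=T, p9=F, p10=F is a satisfying assignment.

SATISFIABLE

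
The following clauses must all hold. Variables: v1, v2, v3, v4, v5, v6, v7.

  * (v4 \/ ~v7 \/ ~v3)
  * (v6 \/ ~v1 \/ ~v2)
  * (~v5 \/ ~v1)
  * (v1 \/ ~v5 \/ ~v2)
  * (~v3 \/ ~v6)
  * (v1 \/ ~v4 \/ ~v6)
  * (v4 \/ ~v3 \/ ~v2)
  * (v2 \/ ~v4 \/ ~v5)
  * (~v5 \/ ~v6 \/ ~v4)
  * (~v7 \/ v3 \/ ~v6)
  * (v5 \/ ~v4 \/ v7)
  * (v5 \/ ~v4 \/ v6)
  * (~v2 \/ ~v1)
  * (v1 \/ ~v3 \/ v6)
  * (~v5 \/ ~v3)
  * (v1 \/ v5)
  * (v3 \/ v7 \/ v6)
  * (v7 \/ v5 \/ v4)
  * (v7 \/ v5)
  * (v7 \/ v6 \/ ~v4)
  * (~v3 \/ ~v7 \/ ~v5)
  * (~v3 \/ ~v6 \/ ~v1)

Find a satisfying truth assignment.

Set v1 = False and propagate.
  then v5 is forced to True.
  then v2 is forced to False.
  then v4 is forced to False.
  then v3 is forced to False.
For the remaining variables, v6 = True, v7 = False works.
Check each clause:
  1. (~v3 \/ v4 \/ ~v7) — ~v7 is true.
  2. (~v2 \/ ~v1 \/ v6) — ~v1 is true.
  3. (~v1 \/ ~v5) — ~v1 is true.
  4. (~v2 \/ ~v5 \/ v1) — ~v2 is true.
  5. (~v6 \/ ~v3) — ~v3 is true.
  6. (v1 \/ ~v6 \/ ~v4) — ~v4 is true.
  7. (~v3 \/ v4 \/ ~v2) — ~v3 is true.
  8. (~v5 \/ ~v4 \/ v2) — ~v4 is true.
  9. (~v4 \/ ~v5 \/ ~v6) — ~v4 is true.
  10. (v3 \/ ~v6 \/ ~v7) — ~v7 is true.
  11. (v7 \/ ~v4 \/ v5) — ~v4 is true.
  12. (v6 \/ ~v4 \/ v5) — ~v4 is true.
  13. (~v2 \/ ~v1) — ~v2 is true.
  14. (~v3 \/ v6 \/ v1) — ~v3 is true.
  15. (~v3 \/ ~v5) — ~v3 is true.
  16. (v1 \/ v5) — v5 is true.
  17. (v3 \/ v6 \/ v7) — v6 is true.
  18. (v7 \/ v4 \/ v5) — v5 is true.
  19. (v5 \/ v7) — v5 is true.
  20. (~v4 \/ v7 \/ v6) — ~v4 is true.
  21. (~v5 \/ ~v3 \/ ~v7) — ~v7 is true.
  22. (~v3 \/ ~v1 \/ ~v6) — ~v3 is true.

v1=False  v2=False  v3=False  v4=False  v5=True  v6=True  v7=False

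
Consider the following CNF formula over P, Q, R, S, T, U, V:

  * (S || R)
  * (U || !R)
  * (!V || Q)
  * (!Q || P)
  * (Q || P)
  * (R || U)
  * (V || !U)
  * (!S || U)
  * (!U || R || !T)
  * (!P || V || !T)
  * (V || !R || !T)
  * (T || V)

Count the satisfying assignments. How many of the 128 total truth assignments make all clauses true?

The models are:
  P=1 Q=1 R=0 S=1 T=0 U=1 V=1
  P=1 Q=1 R=1 S=0 T=0 U=1 V=1
  P=1 Q=1 R=1 S=0 T=1 U=1 V=1
  P=1 Q=1 R=1 S=1 T=0 U=1 V=1
  P=1 Q=1 R=1 S=1 T=1 U=1 V=1
That's 5 in total.

5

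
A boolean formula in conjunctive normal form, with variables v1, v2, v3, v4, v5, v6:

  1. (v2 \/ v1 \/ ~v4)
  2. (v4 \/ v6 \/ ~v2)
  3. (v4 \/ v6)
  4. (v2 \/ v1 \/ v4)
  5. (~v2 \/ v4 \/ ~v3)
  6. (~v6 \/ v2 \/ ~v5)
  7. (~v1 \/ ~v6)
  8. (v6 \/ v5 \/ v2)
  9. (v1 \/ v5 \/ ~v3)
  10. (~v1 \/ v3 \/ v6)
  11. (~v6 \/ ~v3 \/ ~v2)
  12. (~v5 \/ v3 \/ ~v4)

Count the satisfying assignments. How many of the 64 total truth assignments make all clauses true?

8

Case analysis on v2 and v6:
  v2=1, v6=1: remaining (v1,v3,v4,v5) ∈ {(0,0,0,0); (0,0,0,1); (0,0,1,0)} — 3.
  v2=1, v6=0: remaining (v1,v3,v4,v5) ∈ {(0,0,1,0); (0,1,1,1); (1,1,1,0); (1,1,1,1)} — 4.
  v2=0, v6=1: a clause becomes empty — 0.
  v2=0, v6=0: remaining (v1,v3,v4,v5) ∈ {(1,1,1,1)} — 1.
Total: 3 + 4 + 0 + 1 = 8.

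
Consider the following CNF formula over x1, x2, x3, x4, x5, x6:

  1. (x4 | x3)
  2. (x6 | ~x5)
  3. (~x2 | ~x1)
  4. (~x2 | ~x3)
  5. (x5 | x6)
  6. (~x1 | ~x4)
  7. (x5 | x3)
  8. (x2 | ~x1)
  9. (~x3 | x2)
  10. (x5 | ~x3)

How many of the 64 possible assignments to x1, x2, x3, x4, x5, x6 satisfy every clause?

2

Satisfying assignments:
  x1=0 x2=0 x3=0 x4=1 x5=1 x6=1
  x1=0 x2=1 x3=0 x4=1 x5=1 x6=1
That's 2 in total.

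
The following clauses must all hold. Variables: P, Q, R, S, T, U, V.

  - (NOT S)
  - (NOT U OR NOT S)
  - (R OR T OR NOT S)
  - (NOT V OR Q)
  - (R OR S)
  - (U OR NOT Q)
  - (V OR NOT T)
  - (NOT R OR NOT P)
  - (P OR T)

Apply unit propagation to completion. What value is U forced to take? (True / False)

True

(NOT S) is a unit clause: S = False.
(S OR R) with S = False leaves only R, so R = True.
In (NOT P OR NOT R), NOT R is now false; NOT P must hold, so P = False.
(P OR T): since P = False, the clause reduces to (T). T = True.
(NOT T OR V): since T = True, the clause reduces to (V). V = True.
(Q OR NOT V) with V = True leaves only Q, so Q = True.
In (U OR NOT Q), NOT Q is now false; U must hold, so U = True.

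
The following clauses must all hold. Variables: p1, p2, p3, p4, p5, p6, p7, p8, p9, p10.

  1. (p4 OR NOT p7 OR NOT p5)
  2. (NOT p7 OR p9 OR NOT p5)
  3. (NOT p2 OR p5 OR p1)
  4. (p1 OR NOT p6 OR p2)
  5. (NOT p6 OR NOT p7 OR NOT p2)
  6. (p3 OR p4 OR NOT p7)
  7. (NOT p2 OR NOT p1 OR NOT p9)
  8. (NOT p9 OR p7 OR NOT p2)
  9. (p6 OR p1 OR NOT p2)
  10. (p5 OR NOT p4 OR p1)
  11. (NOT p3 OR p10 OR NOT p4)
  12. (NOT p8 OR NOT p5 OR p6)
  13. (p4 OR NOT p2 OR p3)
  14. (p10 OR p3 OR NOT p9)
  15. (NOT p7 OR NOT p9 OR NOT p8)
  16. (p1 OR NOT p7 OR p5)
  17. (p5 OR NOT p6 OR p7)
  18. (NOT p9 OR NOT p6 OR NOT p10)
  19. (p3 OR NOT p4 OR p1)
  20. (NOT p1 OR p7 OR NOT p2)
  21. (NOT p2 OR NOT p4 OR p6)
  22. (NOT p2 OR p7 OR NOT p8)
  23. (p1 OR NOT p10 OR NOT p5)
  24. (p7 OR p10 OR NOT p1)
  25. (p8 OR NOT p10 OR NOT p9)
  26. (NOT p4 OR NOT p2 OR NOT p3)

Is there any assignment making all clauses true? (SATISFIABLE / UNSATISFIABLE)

Set p1 = True and propagate.
Set p2 = False and propagate.
The remaining clauses are satisfied by p3 = False, p4 = True, p5 = False, p6 = False, p7 = True, p8 = False, p9 = False, p10 = True.
Every clause has at least one true literal under this assignment.
So p1=True, p2=False, p3=False, p4=True, p5=False, p6=False, p7=True, p8=False, p9=False, p10=True is a satisfying assignment.

SATISFIABLE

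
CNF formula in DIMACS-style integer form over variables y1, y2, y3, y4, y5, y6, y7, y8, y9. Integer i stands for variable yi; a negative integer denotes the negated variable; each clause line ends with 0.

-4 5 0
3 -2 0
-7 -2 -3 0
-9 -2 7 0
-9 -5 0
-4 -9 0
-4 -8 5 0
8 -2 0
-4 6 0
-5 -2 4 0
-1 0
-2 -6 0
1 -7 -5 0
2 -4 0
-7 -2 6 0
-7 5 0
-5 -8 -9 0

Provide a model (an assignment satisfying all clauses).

y1=0, y2=0, y3=1, y4=0, y5=0, y6=0, y7=0, y8=0, y9=0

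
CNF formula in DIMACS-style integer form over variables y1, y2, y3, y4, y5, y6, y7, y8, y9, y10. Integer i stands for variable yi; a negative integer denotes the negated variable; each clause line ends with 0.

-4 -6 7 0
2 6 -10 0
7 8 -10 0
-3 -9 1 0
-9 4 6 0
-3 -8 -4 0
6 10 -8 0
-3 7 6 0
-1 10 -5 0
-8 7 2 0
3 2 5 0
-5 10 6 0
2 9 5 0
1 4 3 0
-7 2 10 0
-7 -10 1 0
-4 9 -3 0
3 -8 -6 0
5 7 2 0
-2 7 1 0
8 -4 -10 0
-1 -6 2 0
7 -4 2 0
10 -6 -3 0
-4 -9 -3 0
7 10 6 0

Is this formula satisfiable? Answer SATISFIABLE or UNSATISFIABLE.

Set y1 = True and propagate.
The remaining clauses are satisfied by y2 = True, y3 = False, y4 = True, y5 = False, y6 = False, y7 = True, y8 = False, y9 = False, y10 = False.
Every clause has at least one true literal under this assignment.
So y1=T, y2=T, y3=F, y4=T, y5=F, y6=F, y7=T, y8=F, y9=F, y10=F is a satisfying assignment.

SATISFIABLE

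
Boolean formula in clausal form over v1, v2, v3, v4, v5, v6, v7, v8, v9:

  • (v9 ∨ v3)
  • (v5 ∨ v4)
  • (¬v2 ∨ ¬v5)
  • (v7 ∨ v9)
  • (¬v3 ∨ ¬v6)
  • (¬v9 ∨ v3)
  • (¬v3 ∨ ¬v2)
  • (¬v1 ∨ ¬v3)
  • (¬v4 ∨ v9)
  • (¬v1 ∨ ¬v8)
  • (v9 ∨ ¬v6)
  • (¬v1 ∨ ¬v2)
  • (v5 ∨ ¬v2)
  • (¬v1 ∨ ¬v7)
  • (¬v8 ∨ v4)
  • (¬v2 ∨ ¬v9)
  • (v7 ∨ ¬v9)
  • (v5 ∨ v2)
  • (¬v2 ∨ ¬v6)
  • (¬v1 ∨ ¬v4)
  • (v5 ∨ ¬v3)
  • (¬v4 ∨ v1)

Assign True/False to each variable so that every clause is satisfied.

v1=False, v2=False, v3=True, v4=False, v5=True, v6=False, v7=True, v8=False, v9=False

Check each clause:
  1. (v3 ∨ v9) — v3 is true.
  2. (v5 ∨ v4) — v5 is true.
  3. (¬v2 ∨ ¬v5) — ¬v2 is true.
  4. (v9 ∨ v7) — v7 is true.
  5. (¬v3 ∨ ¬v6) — ¬v6 is true.
  6. (v3 ∨ ¬v9) — v3 is true.
  7. (¬v2 ∨ ¬v3) — ¬v2 is true.
  8. (¬v1 ∨ ¬v3) — ¬v1 is true.
  9. (¬v4 ∨ v9) — ¬v4 is true.
  10. (¬v1 ∨ ¬v8) — ¬v8 is true.
  11. (v9 ∨ ¬v6) — ¬v6 is true.
  12. (¬v1 ∨ ¬v2) — ¬v2 is true.
  13. (¬v2 ∨ v5) — v5 is true.
  14. (¬v7 ∨ ¬v1) — ¬v1 is true.
  15. (¬v8 ∨ v4) — ¬v8 is true.
  16. (¬v2 ∨ ¬v9) — ¬v2 is true.
  17. (v7 ∨ ¬v9) — v7 is true.
  18. (v2 ∨ v5) — v5 is true.
  19. (¬v2 ∨ ¬v6) — ¬v6 is true.
  20. (¬v4 ∨ ¬v1) — ¬v4 is true.
  21. (v5 ∨ ¬v3) — v5 is true.
  22. (¬v4 ∨ v1) — ¬v4 is true.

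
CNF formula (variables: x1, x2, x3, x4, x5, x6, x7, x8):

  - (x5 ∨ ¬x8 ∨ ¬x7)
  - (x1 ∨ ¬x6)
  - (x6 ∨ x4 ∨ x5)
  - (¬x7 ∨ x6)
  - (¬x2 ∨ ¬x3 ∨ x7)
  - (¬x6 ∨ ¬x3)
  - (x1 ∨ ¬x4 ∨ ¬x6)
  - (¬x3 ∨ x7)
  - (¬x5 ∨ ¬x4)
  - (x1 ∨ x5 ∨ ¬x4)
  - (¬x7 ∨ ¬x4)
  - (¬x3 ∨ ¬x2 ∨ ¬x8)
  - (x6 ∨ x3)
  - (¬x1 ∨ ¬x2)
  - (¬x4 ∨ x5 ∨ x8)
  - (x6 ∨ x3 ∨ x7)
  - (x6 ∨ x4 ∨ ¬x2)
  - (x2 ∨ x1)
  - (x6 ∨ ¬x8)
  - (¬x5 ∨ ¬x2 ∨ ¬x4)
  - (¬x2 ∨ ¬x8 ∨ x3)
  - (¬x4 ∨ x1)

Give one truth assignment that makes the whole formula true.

Try x1 = True.
  then x2 is forced to False.
Branch on x3: take x3 = False.
  then x6 is forced to True.
For the remaining variables, x4 = False, x5 = False, x7 = False, x8 = False works.
Check each clause:
  1. (x5 ∨ ¬x7 ∨ ¬x8) — ¬x8 is true.
  2. (x1 ∨ ¬x6) — x1 is true.
  3. (x6 ∨ x5 ∨ x4) — x6 is true.
  4. (x6 ∨ ¬x7) — ¬x7 is true.
  5. (¬x2 ∨ ¬x3 ∨ x7) — ¬x3 is true.
  6. (¬x6 ∨ ¬x3) — ¬x3 is true.
  7. (¬x6 ∨ x1 ∨ ¬x4) — x1 is true.
  8. (¬x3 ∨ x7) — ¬x3 is true.
  9. (¬x5 ∨ ¬x4) — ¬x5 is true.
  10. (x5 ∨ ¬x4 ∨ x1) — x1 is true.
  11. (¬x7 ∨ ¬x4) — ¬x7 is true.
  12. (¬x8 ∨ ¬x2 ∨ ¬x3) — ¬x8 is true.
  13. (x3 ∨ x6) — x6 is true.
  14. (¬x1 ∨ ¬x2) — ¬x2 is true.
  15. (x8 ∨ ¬x4 ∨ x5) — ¬x4 is true.
  16. (x7 ∨ x6 ∨ x3) — x6 is true.
  17. (x4 ∨ x6 ∨ ¬x2) — ¬x2 is true.
  18. (x1 ∨ x2) — x1 is true.
  19. (x6 ∨ ¬x8) — ¬x8 is true.
  20. (¬x2 ∨ ¬x4 ∨ ¬x5) — ¬x5 is true.
  21. (¬x2 ∨ x3 ∨ ¬x8) — ¬x8 is true.
  22. (¬x4 ∨ x1) — x1 is true.

x1=T, x2=F, x3=F, x4=F, x5=F, x6=T, x7=F, x8=F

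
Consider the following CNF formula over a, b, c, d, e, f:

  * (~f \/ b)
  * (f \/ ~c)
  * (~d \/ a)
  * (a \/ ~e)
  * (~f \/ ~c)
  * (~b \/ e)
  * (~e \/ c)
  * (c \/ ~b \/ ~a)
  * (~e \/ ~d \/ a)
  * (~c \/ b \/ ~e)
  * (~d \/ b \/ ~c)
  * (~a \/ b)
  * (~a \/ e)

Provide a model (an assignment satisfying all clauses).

a=False, b=False, c=False, d=False, e=False, f=False

Check each clause:
  1. (b \/ ~f) — ~f is true.
  2. (f \/ ~c) — ~c is true.
  3. (a \/ ~d) — ~d is true.
  4. (a \/ ~e) — ~e is true.
  5. (~c \/ ~f) — ~f is true.
  6. (e \/ ~b) — ~b is true.
  7. (c \/ ~e) — ~e is true.
  8. (~b \/ ~a \/ c) — ~a is true.
  9. (~e \/ ~d \/ a) — ~e is true.
  10. (~c \/ ~e \/ b) — ~e is true.
  11. (~c \/ b \/ ~d) — ~d is true.
  12. (b \/ ~a) — ~a is true.
  13. (e \/ ~a) — ~a is true.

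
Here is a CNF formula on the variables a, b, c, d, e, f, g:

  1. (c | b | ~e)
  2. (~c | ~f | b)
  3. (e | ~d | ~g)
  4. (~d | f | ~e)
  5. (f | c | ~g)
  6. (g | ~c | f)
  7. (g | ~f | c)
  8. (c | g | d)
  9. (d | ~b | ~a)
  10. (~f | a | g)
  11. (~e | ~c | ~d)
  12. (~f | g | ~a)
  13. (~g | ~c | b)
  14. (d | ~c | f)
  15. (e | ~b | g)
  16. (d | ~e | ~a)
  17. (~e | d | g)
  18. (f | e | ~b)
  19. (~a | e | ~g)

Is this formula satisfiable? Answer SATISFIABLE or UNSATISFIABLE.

Branch on a: take a = True.
Set b = False and propagate.
Try c = False.
  then e is forced to False.
  then g is forced to False.
  then f is forced to False.
  then d is forced to True.
Every clause has at least one true literal under this assignment.
So a=T, b=F, c=F, d=T, e=F, f=F, g=F is a satisfying assignment.

SATISFIABLE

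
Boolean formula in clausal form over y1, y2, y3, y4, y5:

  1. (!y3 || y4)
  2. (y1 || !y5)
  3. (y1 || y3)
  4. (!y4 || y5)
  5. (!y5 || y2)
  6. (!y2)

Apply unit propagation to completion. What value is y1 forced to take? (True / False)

True

(!y2) is a unit clause: y2 = False.
From (!y5 || y2) and y2 = False: y5 = False.
(y5 || !y4): since y5 = False, the clause reduces to (!y4). y4 = False.
From (!y3 || y4) and y4 = False: y3 = False.
From (y3 || y1) and y3 = False: y1 = True.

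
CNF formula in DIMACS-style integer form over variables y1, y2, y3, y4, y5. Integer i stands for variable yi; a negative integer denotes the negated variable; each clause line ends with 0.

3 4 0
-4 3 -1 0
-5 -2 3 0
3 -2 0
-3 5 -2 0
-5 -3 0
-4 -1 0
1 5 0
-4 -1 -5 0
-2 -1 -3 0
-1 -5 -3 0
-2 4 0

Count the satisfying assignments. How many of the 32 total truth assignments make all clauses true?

2

Satisfying assignments:
  y1=0 y2=0 y3=0 y4=1 y5=1
  y1=1 y2=0 y3=1 y4=0 y5=0
That's 2 in total.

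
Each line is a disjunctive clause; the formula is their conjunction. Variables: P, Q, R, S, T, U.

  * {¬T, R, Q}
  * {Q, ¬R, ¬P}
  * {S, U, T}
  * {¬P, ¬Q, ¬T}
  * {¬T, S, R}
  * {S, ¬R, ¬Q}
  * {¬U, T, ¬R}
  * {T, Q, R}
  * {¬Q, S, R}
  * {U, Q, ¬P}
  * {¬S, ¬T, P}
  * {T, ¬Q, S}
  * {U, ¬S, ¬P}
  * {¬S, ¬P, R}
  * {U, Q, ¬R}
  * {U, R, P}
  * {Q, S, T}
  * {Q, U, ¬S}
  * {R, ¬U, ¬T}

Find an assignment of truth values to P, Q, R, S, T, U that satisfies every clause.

P=F, Q=F, R=T, S=F, T=T, U=T

Check each clause:
  1. {¬T, Q, R} — R is true.
  2. {¬P, Q, ¬R} — ¬P is true.
  3. {U, T, S} — T is true.
  4. {¬Q, ¬T, ¬P} — ¬P is true.
  5. {¬T, S, R} — R is true.
  6. {¬R, ¬Q, S} — ¬Q is true.
  7. {¬R, T, ¬U} — T is true.
  8. {Q, T, R} — R is true.
  9. {¬Q, R, S} — R is true.
  10. {¬P, Q, U} — ¬P is true.
  11. {P, ¬S, ¬T} — ¬S is true.
  12. {T, ¬Q, S} — T is true.
  13. {¬S, ¬P, U} — ¬S is true.
  14. {¬S, R, ¬P} — R is true.
  15. {U, ¬R, Q} — U is true.
  16. {R, U, P} — R is true.
  17. {S, T, Q} — T is true.
  18. {Q, ¬S, U} — ¬S is true.
  19. {¬U, R, ¬T} — R is true.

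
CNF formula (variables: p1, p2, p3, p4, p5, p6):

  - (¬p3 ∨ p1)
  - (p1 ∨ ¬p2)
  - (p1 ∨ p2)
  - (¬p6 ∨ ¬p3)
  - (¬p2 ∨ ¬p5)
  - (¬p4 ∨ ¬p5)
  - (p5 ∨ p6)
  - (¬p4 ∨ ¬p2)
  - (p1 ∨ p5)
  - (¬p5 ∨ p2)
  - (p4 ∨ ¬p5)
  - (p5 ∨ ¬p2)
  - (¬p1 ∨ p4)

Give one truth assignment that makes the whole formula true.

p1 = True, p2 = False, p3 = False, p4 = True, p5 = False, p6 = True

Check each clause:
  1. (p1 ∨ ¬p3) — p1 is true.
  2. (p1 ∨ ¬p2) — p1 is true.
  3. (p2 ∨ p1) — p1 is true.
  4. (¬p6 ∨ ¬p3) — ¬p3 is true.
  5. (¬p5 ∨ ¬p2) — ¬p5 is true.
  6. (¬p5 ∨ ¬p4) — ¬p5 is true.
  7. (p5 ∨ p6) — p6 is true.
  8. (¬p4 ∨ ¬p2) — ¬p2 is true.
  9. (p5 ∨ p1) — p1 is true.
  10. (p2 ∨ ¬p5) — ¬p5 is true.
  11. (p4 ∨ ¬p5) — ¬p5 is true.
  12. (p5 ∨ ¬p2) — ¬p2 is true.
  13. (p4 ∨ ¬p1) — p4 is true.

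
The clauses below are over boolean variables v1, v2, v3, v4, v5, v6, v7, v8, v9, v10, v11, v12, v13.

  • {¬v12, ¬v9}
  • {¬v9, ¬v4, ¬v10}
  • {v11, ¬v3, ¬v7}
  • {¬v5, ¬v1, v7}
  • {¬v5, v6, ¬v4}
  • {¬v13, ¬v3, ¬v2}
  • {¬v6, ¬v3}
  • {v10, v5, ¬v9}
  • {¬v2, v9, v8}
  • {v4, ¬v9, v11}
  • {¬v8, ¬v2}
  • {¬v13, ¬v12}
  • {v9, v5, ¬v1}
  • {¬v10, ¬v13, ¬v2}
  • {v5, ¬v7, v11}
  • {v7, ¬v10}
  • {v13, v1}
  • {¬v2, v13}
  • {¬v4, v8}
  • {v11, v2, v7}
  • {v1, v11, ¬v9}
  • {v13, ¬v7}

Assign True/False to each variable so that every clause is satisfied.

v1=F  v2=F  v3=F  v4=F  v5=F  v6=F  v7=T  v8=T  v9=T  v10=T  v11=T  v12=F  v13=T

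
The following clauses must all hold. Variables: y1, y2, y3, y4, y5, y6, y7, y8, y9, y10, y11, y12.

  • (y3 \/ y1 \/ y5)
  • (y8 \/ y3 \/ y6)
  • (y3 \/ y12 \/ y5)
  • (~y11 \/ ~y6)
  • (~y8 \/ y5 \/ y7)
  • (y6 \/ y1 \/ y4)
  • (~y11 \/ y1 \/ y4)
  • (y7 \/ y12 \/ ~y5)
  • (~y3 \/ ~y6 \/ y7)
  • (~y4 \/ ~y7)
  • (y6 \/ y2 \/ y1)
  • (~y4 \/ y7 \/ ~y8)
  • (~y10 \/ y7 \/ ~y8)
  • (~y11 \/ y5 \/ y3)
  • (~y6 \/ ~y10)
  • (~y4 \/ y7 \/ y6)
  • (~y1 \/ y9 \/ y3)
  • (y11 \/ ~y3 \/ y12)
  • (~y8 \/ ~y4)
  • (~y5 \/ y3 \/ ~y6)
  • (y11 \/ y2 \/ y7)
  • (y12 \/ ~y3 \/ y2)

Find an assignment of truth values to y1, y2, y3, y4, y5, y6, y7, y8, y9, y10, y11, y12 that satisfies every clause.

y1=True, y2=False, y3=True, y4=False, y5=False, y6=False, y7=False, y8=False, y9=True, y10=True, y11=True, y12=True

Pure literal: y9 appears only positively; assign y9 = True.
Pure literal: y12 appears only positively; assign y12 = True.
Set y1 = True and propagate.
Set y2 = False and propagate.
Set y3 = True and propagate.
The remaining clauses are satisfied by y4 = False, y5 = False, y6 = False, y7 = False, y8 = False, y10 = True, y11 = True.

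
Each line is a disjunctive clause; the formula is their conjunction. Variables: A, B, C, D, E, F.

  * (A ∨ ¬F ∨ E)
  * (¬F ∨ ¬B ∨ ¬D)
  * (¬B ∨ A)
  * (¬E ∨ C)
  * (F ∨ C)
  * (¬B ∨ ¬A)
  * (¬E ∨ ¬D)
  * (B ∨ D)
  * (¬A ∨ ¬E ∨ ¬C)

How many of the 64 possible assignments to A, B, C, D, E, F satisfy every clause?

4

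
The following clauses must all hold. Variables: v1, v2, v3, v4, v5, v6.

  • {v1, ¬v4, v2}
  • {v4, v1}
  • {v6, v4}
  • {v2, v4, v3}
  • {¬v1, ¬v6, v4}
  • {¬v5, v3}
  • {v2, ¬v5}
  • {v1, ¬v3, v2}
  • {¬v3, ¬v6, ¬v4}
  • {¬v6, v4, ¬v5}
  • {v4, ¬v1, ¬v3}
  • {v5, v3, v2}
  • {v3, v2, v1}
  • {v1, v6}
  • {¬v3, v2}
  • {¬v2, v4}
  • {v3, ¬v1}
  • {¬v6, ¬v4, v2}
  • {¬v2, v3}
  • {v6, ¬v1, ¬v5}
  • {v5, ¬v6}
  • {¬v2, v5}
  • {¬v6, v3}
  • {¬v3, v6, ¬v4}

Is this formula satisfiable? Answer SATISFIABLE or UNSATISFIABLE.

UNSATISFIABLE

v3 = True:
  propagation gives v2=True, v4=True, v6=False; an empty clause results — contradiction.
v3 = False:
  propagation gives v5=False, v2=True; an empty clause results — contradiction.
Every branch closes, so no satisfying assignment exists.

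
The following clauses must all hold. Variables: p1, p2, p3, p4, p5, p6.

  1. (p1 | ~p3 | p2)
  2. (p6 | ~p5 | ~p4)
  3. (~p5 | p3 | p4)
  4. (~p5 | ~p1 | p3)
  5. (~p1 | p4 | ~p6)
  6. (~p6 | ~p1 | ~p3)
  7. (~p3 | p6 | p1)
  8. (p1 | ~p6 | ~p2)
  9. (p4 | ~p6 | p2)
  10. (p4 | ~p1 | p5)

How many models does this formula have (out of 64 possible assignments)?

14

Split on p1, then p6.
  p1=T, p6=T: remaining (p2,p3,p4,p5) ∈ {(F,F,T,F); (T,F,T,F)} — 2.
  p1=T, p6=F: p2 free; 3 ways for (p3,p4,p5) × 2^1 = 6.
  p1=F, p6=T: remaining (p2,p3,p4,p5) ∈ {(F,F,T,F); (F,F,T,T)} — 2.
  p1=F, p6=F: remaining (p2,p3,p4,p5) ∈ {(F,F,F,F); (F,F,T,F); (T,F,F,F); (T,F,T,F)} — 4.
Total: 2 + 6 + 2 + 4 = 14.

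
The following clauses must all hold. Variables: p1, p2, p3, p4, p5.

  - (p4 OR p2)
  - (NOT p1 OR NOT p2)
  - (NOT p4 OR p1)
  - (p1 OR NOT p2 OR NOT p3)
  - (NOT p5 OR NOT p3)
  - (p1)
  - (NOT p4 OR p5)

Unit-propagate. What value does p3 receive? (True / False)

False

(p1) stands alone — p1 = True.
From (NOT p2 OR NOT p1) and p1 = True: p2 = False.
(p4 OR p2) with p2 = False leaves only p4, so p4 = True.
In (p5 OR NOT p4), NOT p4 is now false; p5 must hold, so p5 = True.
(NOT p3 OR NOT p5): since p5 = True, the clause reduces to (NOT p3). p3 = False.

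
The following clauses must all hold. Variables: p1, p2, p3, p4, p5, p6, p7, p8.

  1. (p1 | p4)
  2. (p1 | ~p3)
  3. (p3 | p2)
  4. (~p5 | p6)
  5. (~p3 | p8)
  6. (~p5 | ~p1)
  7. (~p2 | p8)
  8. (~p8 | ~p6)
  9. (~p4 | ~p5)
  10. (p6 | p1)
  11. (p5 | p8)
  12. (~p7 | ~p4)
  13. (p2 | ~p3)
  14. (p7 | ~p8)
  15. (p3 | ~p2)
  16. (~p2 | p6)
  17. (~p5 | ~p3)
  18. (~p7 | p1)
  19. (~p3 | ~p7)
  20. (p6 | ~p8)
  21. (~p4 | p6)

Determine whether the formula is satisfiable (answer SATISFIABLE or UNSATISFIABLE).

p3 = True:
  propagation gives p1=True, p8=True, p5=False, p6=False; an empty clause results — contradiction.
p3 = False:
  propagation gives p2=True; an empty clause results — contradiction.
Every branch closes, so no satisfying assignment exists.

UNSATISFIABLE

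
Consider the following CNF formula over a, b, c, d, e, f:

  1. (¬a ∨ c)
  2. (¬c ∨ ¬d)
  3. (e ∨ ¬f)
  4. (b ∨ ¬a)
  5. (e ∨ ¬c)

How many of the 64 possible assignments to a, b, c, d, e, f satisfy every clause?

18

Case analysis on c and a:
  c=1, a=1: remaining (b,d,e,f) ∈ {(1,0,1,0); (1,0,1,1)} — 2.
  c=1, a=0: remaining (b,d,e,f) ∈ {(0,0,1,0); (0,0,1,1); (1,0,1,0); (1,0,1,1)} — 4.
  c=0, a=1: a clause becomes empty — 0.
  c=0, a=0: b, d free; 3 ways for (e,f) × 2^2 = 12.
Total: 2 + 4 + 0 + 12 = 18.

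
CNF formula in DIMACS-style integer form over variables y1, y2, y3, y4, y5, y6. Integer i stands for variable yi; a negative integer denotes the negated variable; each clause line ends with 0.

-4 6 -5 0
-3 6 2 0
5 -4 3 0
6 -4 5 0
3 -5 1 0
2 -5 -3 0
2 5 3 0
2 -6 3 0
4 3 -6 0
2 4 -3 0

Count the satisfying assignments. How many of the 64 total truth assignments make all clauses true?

Split on y3, then y5.
  y3=T, y5=T: y1 free; 3 ways for (y2,y4,y6) × 2^1 = 6.
  y3=T, y5=F: y1 free; 4 ways for (y2,y4,y6) × 2^1 = 8.
  y3=F, y5=T: remaining (y1,y2,y4,y6) ∈ {(T,F,F,F); (T,T,F,F); (T,T,T,T)} — 3.
  y3=F, y5=F: remaining (y1,y2,y4,y6) ∈ {(F,T,F,F); (T,T,F,F)} — 2.
Total: 6 + 8 + 3 + 2 = 19.

19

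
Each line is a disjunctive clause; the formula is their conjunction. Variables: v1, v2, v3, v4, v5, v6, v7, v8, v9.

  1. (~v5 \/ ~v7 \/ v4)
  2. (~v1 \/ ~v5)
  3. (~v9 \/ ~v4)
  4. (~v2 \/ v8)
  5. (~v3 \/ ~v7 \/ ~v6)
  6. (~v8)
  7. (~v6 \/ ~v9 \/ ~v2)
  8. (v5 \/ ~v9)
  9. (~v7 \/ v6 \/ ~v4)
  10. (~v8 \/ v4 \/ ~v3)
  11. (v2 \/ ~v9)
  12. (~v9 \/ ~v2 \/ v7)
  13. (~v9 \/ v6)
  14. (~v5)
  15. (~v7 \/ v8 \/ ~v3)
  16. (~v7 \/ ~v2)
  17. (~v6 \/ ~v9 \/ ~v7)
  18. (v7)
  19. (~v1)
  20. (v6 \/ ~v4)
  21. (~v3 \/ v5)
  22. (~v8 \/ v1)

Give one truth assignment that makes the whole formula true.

(~v8) is a unit clause, so v8 = False.
Unit propagation: (~v2) forces v2 = False.
(~v9) is a unit clause, so v9 = False.
The clause (~v5) is unit: v5 must be False.
The clause (v7) is unit: v7 must be True.
The clause (~v3) is unit: v3 must be False.
(~v1) is a unit clause, so v1 = False.
v4 occurs only negated in the remaining clauses — set v4 = False.
v6 is now unconstrained; take v6 = False.
Check each clause:
  1. (~v5 \/ ~v7 \/ v4) — ~v5 is true.
  2. (~v5 \/ ~v1) — ~v5 is true.
  3. (~v4 \/ ~v9) — ~v4 is true.
  4. (~v2 \/ v8) — ~v2 is true.
  5. (~v6 \/ ~v7 \/ ~v3) — ~v6 is true.
  6. (~v8) — ~v8 is true.
  7. (~v6 \/ ~v2 \/ ~v9) — ~v6 is true.
  8. (v5 \/ ~v9) — ~v9 is true.
  9. (v6 \/ ~v7 \/ ~v4) — ~v4 is true.
  10. (v4 \/ ~v3 \/ ~v8) — ~v8 is true.
  11. (~v9 \/ v2) — ~v9 is true.
  12. (~v9 \/ ~v2 \/ v7) — ~v9 is true.
  13. (~v9 \/ v6) — ~v9 is true.
  14. (~v5) — ~v5 is true.
  15. (v8 \/ ~v3 \/ ~v7) — ~v3 is true.
  16. (~v7 \/ ~v2) — ~v2 is true.
  17. (~v9 \/ ~v7 \/ ~v6) — ~v6 is true.
  18. (v7) — v7 is true.
  19. (~v1) — ~v1 is true.
  20. (v6 \/ ~v4) — ~v4 is true.
  21. (~v3 \/ v5) — ~v3 is true.
  22. (~v8 \/ v1) — ~v8 is true.

v1=F  v2=F  v3=F  v4=F  v5=F  v6=F  v7=T  v8=F  v9=F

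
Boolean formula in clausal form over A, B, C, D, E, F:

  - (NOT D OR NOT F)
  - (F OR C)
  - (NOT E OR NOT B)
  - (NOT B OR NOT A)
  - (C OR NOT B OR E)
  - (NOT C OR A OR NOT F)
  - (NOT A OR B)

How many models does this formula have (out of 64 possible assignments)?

8

Split on B, then A.
  B=1, A=1: a clause becomes empty — 0.
  B=1, A=0: remaining (C,D,E,F) ∈ {(1,0,0,0); (1,1,0,0)} — 2.
  B=0, A=1: a clause becomes empty — 0.
  B=0, A=0: E free; 3 ways for (C,D,F) × 2^1 = 6.
Total: 0 + 2 + 0 + 6 = 8.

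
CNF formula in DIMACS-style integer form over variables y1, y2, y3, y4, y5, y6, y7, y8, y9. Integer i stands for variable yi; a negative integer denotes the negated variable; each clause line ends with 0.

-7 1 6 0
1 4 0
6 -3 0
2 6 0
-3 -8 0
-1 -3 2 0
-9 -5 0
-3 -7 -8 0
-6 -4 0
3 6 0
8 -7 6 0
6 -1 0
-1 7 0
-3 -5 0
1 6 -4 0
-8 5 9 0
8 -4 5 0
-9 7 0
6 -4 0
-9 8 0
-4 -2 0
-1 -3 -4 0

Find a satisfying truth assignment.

y1=T, y2=T, y3=F, y4=F, y5=F, y6=T, y7=T, y8=F, y9=F

Try y1 = True.
  then y6 is forced to True.
  then y4 is forced to False.
  then y7 is forced to True.
Set y2 = True and propagate.
The remaining clauses are satisfied by y3 = False, y5 = False, y8 = False, y9 = False.
Every clause has at least one true literal under this assignment.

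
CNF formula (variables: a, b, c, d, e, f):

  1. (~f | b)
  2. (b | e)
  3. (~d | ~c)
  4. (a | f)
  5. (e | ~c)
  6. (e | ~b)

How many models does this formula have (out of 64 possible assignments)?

Split on b, then e.
  b=T, e=T: 9 of the 16 assignments to (a,c,d,f) work.
  b=T, e=F: a clause becomes empty — 0.
  b=F, e=T: remaining (a,c,d,f) ∈ {(T,F,F,F); (T,F,T,F); (T,T,F,F)} — 3.
  b=F, e=F: a clause becomes empty — 0.
Total: 9 + 0 + 3 + 0 = 12.

12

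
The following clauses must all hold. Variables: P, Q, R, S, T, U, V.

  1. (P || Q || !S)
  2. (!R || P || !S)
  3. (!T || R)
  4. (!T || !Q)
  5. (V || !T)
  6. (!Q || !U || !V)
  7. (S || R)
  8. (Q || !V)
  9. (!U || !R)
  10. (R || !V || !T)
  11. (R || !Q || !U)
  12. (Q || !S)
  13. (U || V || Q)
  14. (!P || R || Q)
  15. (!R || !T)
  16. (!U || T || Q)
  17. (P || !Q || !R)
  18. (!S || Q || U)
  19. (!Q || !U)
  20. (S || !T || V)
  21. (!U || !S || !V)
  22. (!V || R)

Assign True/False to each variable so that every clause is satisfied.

P = False, Q = True, R = False, S = True, T = False, U = False, V = False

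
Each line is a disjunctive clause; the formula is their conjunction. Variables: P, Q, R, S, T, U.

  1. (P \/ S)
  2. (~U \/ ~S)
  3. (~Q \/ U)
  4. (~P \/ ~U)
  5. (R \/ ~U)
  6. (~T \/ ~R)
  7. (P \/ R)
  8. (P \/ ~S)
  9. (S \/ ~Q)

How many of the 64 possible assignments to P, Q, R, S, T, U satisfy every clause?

6

Satisfying assignments:
  P=T Q=F R=F S=F T=F U=F
  P=T Q=F R=F S=F T=T U=F
  P=T Q=F R=F S=T T=F U=F
  P=T Q=F R=F S=T T=T U=F
  P=T Q=F R=T S=F T=F U=F
  P=T Q=F R=T S=T T=F U=F
That's 6 in total.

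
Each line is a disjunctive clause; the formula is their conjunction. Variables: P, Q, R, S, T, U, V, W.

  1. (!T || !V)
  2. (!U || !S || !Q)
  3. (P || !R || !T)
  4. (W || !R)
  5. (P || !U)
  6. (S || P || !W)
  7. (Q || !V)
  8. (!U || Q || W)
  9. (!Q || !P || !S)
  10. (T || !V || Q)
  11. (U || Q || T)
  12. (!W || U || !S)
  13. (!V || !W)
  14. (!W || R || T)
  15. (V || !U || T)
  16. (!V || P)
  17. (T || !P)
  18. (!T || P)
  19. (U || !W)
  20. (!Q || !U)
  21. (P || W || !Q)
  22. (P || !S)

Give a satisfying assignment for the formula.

P=True, Q=False, R=True, S=False, T=True, U=True, V=False, W=True

Check each clause:
  1. (!V || !T) — !V is true.
  2. (!Q || !S || !U) — !S is true.
  3. (P || !T || !R) — P is true.
  4. (W || !R) — W is true.
  5. (P || !U) — P is true.
  6. (S || !W || P) — P is true.
  7. (Q || !V) — !V is true.
  8. (!U || Q || W) — W is true.
  9. (!Q || !S || !P) — !S is true.
  10. (Q || !V || T) — !V is true.
  11. (T || Q || U) — T is true.
  12. (U || !S || !W) — !S is true.
  13. (!W || !V) — !V is true.
  14. (R || !W || T) — R is true.
  15. (!U || V || T) — T is true.
  16. (P || !V) — !V is true.
  17. (!P || T) — T is true.
  18. (!T || P) — P is true.
  19. (!W || U) — U is true.
  20. (!Q || !U) — !Q is true.
  21. (P || W || !Q) — W is true.
  22. (!S || P) — P is true.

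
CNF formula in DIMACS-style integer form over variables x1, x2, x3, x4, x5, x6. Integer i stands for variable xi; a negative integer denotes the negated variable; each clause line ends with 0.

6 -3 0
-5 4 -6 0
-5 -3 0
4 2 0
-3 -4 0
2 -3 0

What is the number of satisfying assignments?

Split on x3, then x4.
  x3=T, x4=T: a clause becomes empty — 0.
  x3=T, x4=F: remaining (x1,x2,x5,x6) ∈ {(F,T,F,T); (T,T,F,T)} — 2.
  x3=F, x4=T: x1, x2, x5, x6 free → 2^4 = 16.
  x3=F, x4=F: x1 free; 3 ways for (x2,x5,x6) × 2^1 = 6.
Total: 0 + 2 + 16 + 6 = 24.

24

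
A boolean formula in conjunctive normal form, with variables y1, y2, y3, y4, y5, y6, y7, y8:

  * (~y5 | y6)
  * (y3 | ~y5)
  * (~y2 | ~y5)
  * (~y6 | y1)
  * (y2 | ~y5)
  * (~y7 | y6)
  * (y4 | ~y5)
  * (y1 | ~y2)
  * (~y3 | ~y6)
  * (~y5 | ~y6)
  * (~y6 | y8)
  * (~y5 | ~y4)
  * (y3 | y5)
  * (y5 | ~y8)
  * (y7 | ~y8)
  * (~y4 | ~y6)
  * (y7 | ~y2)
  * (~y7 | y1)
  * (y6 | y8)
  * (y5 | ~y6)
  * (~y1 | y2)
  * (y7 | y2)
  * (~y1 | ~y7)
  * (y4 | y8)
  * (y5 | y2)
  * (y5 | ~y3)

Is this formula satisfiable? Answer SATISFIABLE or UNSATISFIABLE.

UNSATISFIABLE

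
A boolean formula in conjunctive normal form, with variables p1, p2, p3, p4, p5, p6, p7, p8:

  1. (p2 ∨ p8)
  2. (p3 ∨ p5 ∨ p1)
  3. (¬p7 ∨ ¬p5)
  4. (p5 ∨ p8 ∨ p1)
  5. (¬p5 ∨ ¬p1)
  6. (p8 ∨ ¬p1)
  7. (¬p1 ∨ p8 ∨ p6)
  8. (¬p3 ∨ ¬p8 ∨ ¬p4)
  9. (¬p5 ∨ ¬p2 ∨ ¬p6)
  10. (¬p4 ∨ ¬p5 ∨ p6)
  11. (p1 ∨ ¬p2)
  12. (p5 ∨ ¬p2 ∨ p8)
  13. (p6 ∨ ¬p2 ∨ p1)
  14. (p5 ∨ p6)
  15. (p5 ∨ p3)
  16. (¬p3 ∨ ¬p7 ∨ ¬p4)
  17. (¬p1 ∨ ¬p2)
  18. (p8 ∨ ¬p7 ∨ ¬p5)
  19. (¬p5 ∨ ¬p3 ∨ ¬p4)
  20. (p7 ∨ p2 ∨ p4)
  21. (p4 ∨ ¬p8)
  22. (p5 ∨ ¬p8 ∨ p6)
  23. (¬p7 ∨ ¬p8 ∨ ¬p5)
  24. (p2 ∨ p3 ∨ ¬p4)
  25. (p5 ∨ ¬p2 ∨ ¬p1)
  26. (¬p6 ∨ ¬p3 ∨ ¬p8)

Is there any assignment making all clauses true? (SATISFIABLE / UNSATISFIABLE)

UNSATISFIABLE

p5 = True:
  propagation gives p7=False, p1=False, p2=False, p8=True; an empty clause results — contradiction.
p5 = False:
  propagation gives p6=True, p3=True, p8=False, p2=True; an empty clause results — contradiction.
Every branch closes, so no satisfying assignment exists.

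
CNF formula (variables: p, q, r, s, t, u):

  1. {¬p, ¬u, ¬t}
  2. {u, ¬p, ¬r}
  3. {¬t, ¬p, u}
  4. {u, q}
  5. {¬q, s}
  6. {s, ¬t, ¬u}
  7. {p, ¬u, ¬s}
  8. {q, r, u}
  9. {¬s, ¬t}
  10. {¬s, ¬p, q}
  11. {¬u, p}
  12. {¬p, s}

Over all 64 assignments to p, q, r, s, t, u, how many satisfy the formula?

The models are:
  p=F q=T r=F s=T t=F u=F
  p=F q=T r=T s=T t=F u=F
  p=T q=T r=F s=T t=F u=F
  p=T q=T r=F s=T t=F u=T
  p=T q=T r=T s=T t=F u=T
Count: 5.

5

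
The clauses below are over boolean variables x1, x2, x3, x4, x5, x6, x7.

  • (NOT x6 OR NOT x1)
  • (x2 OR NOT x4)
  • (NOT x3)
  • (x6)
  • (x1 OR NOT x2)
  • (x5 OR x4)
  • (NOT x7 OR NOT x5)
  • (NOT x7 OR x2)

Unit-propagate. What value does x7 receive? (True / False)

False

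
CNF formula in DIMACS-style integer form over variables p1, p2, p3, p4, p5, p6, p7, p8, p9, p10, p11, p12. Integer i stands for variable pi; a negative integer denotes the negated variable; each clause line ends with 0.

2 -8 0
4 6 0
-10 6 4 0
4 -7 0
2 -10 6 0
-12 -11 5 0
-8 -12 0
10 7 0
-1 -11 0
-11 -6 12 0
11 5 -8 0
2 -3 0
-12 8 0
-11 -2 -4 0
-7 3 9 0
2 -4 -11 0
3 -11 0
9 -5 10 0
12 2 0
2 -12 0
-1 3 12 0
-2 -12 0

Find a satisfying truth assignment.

p1=T  p2=T  p3=T  p4=F  p5=F  p6=T  p7=F  p8=F  p9=F  p10=T  p11=F  p12=F

Check each clause:
  1. (¬p8 ∨ p2) — ¬p8 is true.
  2. (p4 ∨ p6) — p6 is true.
  3. (¬p10 ∨ p6 ∨ p4) — p6 is true.
  4. (¬p7 ∨ p4) — ¬p7 is true.
  5. (p6 ∨ p2 ∨ ¬p10) — p2 is true.
  6. (¬p12 ∨ ¬p11 ∨ p5) — ¬p11 is true.
  7. (¬p12 ∨ ¬p8) — ¬p8 is true.
  8. (p10 ∨ p7) — p10 is true.
  9. (¬p1 ∨ ¬p11) — ¬p11 is true.
  10. (¬p11 ∨ ¬p6 ∨ p12) — ¬p11 is true.
  11. (p11 ∨ p5 ∨ ¬p8) — ¬p8 is true.
  12. (¬p3 ∨ p2) — p2 is true.
  13. (p8 ∨ ¬p12) — ¬p12 is true.
  14. (¬p4 ∨ ¬p2 ∨ ¬p11) — ¬p4 is true.
  15. (p9 ∨ p3 ∨ ¬p7) — p3 is true.
  16. (¬p4 ∨ ¬p11 ∨ p2) — p2 is true.
  17. (p3 ∨ ¬p11) — p3 is true.
  18. (p10 ∨ ¬p5 ∨ p9) — p10 is true.
  19. (p2 ∨ p12) — p2 is true.
  20. (¬p12 ∨ p2) — p2 is true.
  21. (p3 ∨ p12 ∨ ¬p1) — p3 is true.
  22. (¬p2 ∨ ¬p12) — ¬p12 is true.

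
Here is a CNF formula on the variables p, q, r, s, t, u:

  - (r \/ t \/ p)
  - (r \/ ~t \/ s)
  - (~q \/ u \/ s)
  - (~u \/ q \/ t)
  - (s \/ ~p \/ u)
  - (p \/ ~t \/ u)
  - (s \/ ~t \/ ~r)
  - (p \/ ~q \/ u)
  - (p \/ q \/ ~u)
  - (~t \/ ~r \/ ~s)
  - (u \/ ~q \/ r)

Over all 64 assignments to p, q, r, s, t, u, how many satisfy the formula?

Split on u, then t.
  u=T, t=T: remaining (p,q,r,s) ∈ {(F,T,F,T); (T,F,F,T); (T,T,F,T)} — 3.
  u=T, t=F: s free; 3 ways for (p,q,r) × 2^1 = 6.
  u=F, t=T: remaining (p,q,r,s) ∈ {(T,F,F,T)} — 1.
  u=F, t=F: 5 of the 16 assignments to (p,q,r,s) work.
Total: 3 + 6 + 1 + 5 = 15.

15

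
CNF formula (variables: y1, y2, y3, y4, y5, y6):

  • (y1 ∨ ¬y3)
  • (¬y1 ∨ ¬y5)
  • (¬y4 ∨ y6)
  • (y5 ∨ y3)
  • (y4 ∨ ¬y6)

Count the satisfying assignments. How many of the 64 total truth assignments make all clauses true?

8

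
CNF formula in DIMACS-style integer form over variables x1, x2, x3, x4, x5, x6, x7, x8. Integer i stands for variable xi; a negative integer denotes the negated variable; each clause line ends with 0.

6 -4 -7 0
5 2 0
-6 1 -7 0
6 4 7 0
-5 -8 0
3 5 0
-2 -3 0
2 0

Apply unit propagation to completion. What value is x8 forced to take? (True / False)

False

Unit clause (x2) sets x2 = True.
(NOT x3 OR NOT x2) with x2 = True leaves only NOT x3, so x3 = False.
(x5 OR x3) with x3 = False leaves only x5, so x5 = True.
From (NOT x8 OR NOT x5) and x5 = True: x8 = False.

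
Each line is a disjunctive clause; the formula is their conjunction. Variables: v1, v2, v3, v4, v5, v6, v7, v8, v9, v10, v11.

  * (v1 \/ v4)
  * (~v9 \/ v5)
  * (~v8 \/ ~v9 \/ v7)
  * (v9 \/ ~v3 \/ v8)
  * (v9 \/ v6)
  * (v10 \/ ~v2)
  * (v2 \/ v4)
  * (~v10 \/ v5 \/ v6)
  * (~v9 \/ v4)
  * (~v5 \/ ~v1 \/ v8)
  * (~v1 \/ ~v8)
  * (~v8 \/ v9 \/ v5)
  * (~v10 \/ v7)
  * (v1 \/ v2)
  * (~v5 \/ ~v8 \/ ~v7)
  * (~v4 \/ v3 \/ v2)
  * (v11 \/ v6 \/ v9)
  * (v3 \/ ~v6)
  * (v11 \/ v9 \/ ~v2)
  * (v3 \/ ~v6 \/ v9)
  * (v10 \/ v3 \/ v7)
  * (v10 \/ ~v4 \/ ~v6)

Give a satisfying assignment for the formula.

v1 = False  v2 = True  v3 = True  v4 = True  v5 = True  v6 = False  v7 = True  v8 = False  v9 = True  v10 = True  v11 = True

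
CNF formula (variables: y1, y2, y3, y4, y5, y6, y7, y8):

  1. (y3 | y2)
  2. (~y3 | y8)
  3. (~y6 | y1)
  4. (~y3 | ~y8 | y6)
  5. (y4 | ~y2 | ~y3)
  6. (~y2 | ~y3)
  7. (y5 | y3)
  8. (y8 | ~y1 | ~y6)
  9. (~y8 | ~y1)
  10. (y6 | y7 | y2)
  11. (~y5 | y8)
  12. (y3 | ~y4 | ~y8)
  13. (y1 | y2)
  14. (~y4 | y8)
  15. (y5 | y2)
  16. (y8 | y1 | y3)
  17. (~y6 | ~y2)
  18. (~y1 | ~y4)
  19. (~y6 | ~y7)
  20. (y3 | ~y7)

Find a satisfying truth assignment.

y1 = F, y2 = T, y3 = F, y4 = F, y5 = T, y6 = F, y7 = F, y8 = T

Check each clause:
  1. (y2 | y3) — y2 is true.
  2. (y8 | ~y3) — y8 is true.
  3. (~y6 | y1) — ~y6 is true.
  4. (~y8 | ~y3 | y6) — ~y3 is true.
  5. (~y2 | ~y3 | y4) — ~y3 is true.
  6. (~y2 | ~y3) — ~y3 is true.
  7. (y3 | y5) — y5 is true.
  8. (y8 | ~y6 | ~y1) — y8 is true.
  9. (~y8 | ~y1) — ~y1 is true.
  10. (y7 | y6 | y2) — y2 is true.
  11. (~y5 | y8) — y8 is true.
  12. (~y8 | y3 | ~y4) — ~y4 is true.
  13. (y1 | y2) — y2 is true.
  14. (~y4 | y8) — y8 is true.
  15. (y2 | y5) — y2 is true.
  16. (y8 | y1 | y3) — y8 is true.
  17. (~y6 | ~y2) — ~y6 is true.
  18. (~y4 | ~y1) — ~y4 is true.
  19. (~y7 | ~y6) — ~y7 is true.
  20. (y3 | ~y7) — ~y7 is true.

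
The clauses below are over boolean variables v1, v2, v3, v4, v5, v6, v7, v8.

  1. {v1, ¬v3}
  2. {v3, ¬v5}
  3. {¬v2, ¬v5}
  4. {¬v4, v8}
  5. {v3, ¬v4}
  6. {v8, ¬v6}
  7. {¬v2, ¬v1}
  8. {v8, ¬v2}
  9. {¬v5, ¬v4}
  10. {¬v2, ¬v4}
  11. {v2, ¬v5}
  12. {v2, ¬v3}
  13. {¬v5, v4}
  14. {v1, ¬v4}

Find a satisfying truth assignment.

v5 occurs only negated in the remaining clauses — set v5 = False.
v6 occurs only negated in the remaining clauses — set v6 = False.
Try v1 = True.
  then v2 is forced to False.
  then v3 is forced to False.
  then v4 is forced to False.
v7, v8 are now unconstrained; take v7 = False, v8 = False.

v1=T, v2=F, v3=F, v4=F, v5=F, v6=F, v7=F, v8=F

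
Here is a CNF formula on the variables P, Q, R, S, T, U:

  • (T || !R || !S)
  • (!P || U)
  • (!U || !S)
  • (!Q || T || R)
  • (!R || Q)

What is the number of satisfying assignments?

Case analysis on R and Q:
  R=1, Q=1: 7 of the 16 assignments to (P,S,T,U) work.
  R=1, Q=0: a clause becomes empty — 0.
  R=0, Q=1: remaining (P,S,T,U) ∈ {(0,0,1,0); (0,0,1,1); (0,1,1,0); (1,0,1,1)} — 4.
  R=0, Q=0: T free; 4 ways for (P,S,U) × 2^1 = 8.
Total: 7 + 0 + 4 + 8 = 19.

19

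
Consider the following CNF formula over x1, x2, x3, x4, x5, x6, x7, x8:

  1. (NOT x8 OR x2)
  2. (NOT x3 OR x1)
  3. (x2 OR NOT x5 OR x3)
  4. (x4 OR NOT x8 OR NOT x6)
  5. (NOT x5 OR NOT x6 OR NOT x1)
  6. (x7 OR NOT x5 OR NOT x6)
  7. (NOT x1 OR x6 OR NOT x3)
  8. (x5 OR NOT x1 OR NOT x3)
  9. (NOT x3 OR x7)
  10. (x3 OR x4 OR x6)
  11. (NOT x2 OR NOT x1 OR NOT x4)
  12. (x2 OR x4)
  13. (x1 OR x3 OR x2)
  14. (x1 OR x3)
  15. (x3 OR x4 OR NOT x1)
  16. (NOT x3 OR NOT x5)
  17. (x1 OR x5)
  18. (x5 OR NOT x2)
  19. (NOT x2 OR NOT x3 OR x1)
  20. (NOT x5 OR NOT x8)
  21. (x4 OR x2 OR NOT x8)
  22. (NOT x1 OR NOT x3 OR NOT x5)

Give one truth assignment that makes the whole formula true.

x1 = 1  x2 = 0  x3 = 0  x4 = 1  x5 = 0  x6 = 1  x7 = 0  x8 = 0

x8 occurs only negated in the remaining clauses — set x8 = False.
Set x1 = True and propagate.
Set x2 = False and propagate.
  then x4 is forced to True.
Try x3 = False.
  then x5 is forced to False.
x6, x7 are now unconstrained; take x6 = True, x7 = False.
Every clause has at least one true literal under this assignment.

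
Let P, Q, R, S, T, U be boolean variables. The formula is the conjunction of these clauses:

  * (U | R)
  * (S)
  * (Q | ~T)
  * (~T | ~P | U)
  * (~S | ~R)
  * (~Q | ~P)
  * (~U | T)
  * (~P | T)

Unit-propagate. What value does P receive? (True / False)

Unit clause (S) sets S = True.
In (~S | ~R), ~S is now false; ~R must hold, so R = False.
(R | U) with R = False leaves only U, so U = True.
(T | ~U) with U = True leaves only T, so T = True.
(~T | Q) with T = True leaves only Q, so Q = True.
(~P | ~Q) with Q = True leaves only ~P, so P = False.

False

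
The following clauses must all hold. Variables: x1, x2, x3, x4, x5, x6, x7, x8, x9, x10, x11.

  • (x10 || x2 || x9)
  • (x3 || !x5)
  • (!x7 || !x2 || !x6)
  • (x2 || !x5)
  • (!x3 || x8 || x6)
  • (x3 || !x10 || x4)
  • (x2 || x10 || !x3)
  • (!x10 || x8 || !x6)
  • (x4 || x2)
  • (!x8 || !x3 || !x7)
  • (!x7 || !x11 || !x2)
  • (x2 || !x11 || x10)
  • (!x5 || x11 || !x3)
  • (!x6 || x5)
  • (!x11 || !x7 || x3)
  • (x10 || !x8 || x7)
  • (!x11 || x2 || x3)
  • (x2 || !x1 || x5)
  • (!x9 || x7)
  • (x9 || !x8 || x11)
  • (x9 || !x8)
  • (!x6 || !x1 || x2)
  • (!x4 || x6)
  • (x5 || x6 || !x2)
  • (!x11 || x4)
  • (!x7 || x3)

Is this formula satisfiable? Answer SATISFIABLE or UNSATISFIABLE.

SATISFIABLE

Set x1 = True and propagate.
Branch on x2: take x2 = True.
Branch on x3: take x3 = True.
The remaining clauses are satisfied by x4 = True, x5 = True, x6 = True, x7 = False, x8 = False, x9 = False, x10 = False, x11 = True.
So x1=True, x2=True, x3=True, x4=True, x5=True, x6=True, x7=False, x8=False, x9=False, x10=False, x11=True is a satisfying assignment.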